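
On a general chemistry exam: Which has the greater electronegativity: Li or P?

P

Smaller atoms with higher effective nuclear charge are more electronegative.
These span different periods and groups, so the two trends combine.
P > Li: period and group pull opposite ways; the across-period shift dominates (2.19 vs 0.98).
Approximate values (Pauling): Li 0.98, P 2.19.
So P has the greater electronegativity (P > Li).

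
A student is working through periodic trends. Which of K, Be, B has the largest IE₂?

K

After 1 electron has been removed, what remains? K⁺ is the bare [Ar] core; Be⁺ still has 1 valence electron; B⁺ still has 2 valence electrons.
Core electrons are held far more tightly than valence electrons, so K tops the IE_2 order.
Valence configurations: Be⁺ [He]2s¹, B⁺ [He]2s².
Tabulated IE_2 (kJ/mol): K 3052, Be 1757, B 2427.
So the second ionization energies run Be < B < K.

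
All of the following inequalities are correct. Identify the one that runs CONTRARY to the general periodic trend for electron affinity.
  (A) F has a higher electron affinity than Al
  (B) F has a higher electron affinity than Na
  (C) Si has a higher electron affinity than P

(C)

The general trend: electron affinity increases across a period and decreases down a group.
(A) F (period 2, group 17) vs Al (period 3, group 13): the stated order agrees with the simple trend.
(B) F (period 2, group 17) vs Na (period 3, group 1): the stated order agrees with the simple trend.
(C) Si (period 3, group 14) vs P (period 3, group 15): the stated order contradicts the simple trend.
The exception is (C): adding an electron to P's half-filled 3p³ is unfavourable, so Si (3p²) has the more exothermic EA.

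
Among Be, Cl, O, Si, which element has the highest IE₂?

O

Consider each +1 ion: Be⁺ still has 1 valence electron; Cl⁺ still has 6 valence electrons; O⁺ still has 5 valence electrons; Si⁺ still has 3 valence electrons.
All are still removing valence electrons, so compare the +1 ions as you would atoms: IE_2 generally rises across a period (higher Z_eff) and falls down a group (larger shell), subject to the usual subshell exceptions.
Valence configurations: Be⁺ [He]2s¹, Cl⁺ [Ne]3s²3p⁴, O⁺ [He]2s²2p³, Si⁺ [Ne]3s²3p¹.
Tabulated IE_2 (kJ/mol): Be 1757, Cl 2298, O 3388, Si 1577.
So the second ionization energies run Si < Be < Cl < O.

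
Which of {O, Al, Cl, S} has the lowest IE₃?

IE_3 is the cost of taking one more electron from the +2 cation: O²⁺ still has 4 valence electrons; Al²⁺ still has 1 valence electron; Cl²⁺ still has 5 valence electrons; S²⁺ still has 4 valence electrons.
All are still removing valence electrons, so compare the +2 ions as you would atoms: IE_3 generally rises across a period (higher Z_eff) and falls down a group (larger shell), subject to the usual subshell exceptions.
Valence configurations: O²⁺ [He]2s²2p², Al²⁺ [Ne]3s¹, Cl²⁺ [Ne]3s²3p³, S²⁺ [Ne]3s²3p².
The numbers (kJ/mol): O 5300, Al 2745, Cl 3822, S 3357.
Overall IE_3 order: Al < S < Cl < O.

Al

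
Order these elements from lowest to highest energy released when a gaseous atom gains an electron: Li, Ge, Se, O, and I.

Li < Ge < O < Se < I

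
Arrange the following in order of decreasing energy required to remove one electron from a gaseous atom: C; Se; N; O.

C is in period 2, group 14; N is in period 2, group 15; O is in period 2, group 16; Se is in period 4, group 16.
Removing the outermost electron gets harder across a period and easier down a group.
Neither a single period nor a single group — weigh both effects.
C > Se: the two effects oppose for this pair; the down-group effect wins (1086 vs 941 kJ/mol).
O > C: O lies to the right of C in period 2, so the across-period effect alone puts O higher.
N > O: this pair runs against the simple trend — see the exception note.
Note the exception: N has a higher first ionization energy than O, contrary to the simple trend — pairing an electron in O's 2p⁴ costs repulsion energy, so O ionizes more easily than half-filled N (2p³).
Approximate values (kJ/mol): C 1086, N 1402, O 1314, Se 941.
So from highest to lowest: N > O > C > Se.

N, O, C, Se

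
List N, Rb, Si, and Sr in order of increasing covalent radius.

Across a period the added protons contract the valence shell; down a group each new principal shell makes the atom larger.
These span different periods and groups, so the two trends combine.
Si > N: relative to N, both the across-period and down-group shifts push Si's atomic radius up.
Sr > Si: both effects reinforce here, so Sr is clearly the larger of the two.
Rb > Sr: both are in period 5; the period trend gives Rb the larger value.
For reference (pm): N 71, Si 116, Rb 210, Sr 185.
So from smallest to largest: N < Si < Sr < Rb.

N < Si < Sr < Rb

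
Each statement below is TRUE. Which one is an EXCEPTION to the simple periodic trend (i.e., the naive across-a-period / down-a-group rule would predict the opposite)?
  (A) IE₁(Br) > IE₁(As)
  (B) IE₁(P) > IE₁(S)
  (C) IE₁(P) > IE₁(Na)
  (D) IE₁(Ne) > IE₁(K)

(B)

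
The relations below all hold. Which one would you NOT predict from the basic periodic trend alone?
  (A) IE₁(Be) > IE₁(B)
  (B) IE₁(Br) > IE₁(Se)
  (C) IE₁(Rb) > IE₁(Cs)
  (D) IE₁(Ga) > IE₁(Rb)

(A)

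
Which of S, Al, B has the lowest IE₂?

After 1 electron has been removed, what remains? S⁺ still has 5 valence electrons; Al⁺ still has 2 valence electrons; B⁺ still has 2 valence electrons.
All are still removing valence electrons, so compare the +1 ions as you would atoms: IE_2 generally rises across a period (higher Z_eff) and falls down a group (larger shell), subject to the usual subshell exceptions.
Valence configurations: S⁺ [Ne]3s²3p³, Al⁺ [Ne]3s², B⁺ [He]2s².
Approximate IE_2 values (kJ/mol): S 2252, Al 1817, B 2427.
So the second ionization energies run Al < S < B.

Al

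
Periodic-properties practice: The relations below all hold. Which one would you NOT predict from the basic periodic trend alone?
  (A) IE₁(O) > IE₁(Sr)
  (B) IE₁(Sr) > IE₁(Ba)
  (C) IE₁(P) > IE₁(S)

The general trend: first ionization energy increases across a period and decreases down a group.
(A) O (period 2, group 16) vs Sr (period 5, group 2): the stated order agrees with the simple trend.
(B) Sr (period 5, group 2) vs Ba (period 6, group 2): the stated order agrees with the simple trend.
(C) P (period 3, group 15) vs S (period 3, group 16): the stated order contradicts the simple trend.
The exception is (C): S (3p⁴) ionizes more easily than half-filled P (3p³) because the paired 3p electron in S is pushed out by e⁻–e⁻ repulsion.

(C)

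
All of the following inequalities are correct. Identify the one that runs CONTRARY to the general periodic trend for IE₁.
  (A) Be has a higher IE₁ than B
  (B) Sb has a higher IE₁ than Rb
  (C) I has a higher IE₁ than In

(A)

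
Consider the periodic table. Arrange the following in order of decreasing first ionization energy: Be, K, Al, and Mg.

Be > Mg > Al > K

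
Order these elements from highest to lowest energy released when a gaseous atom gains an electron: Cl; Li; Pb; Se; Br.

Cl, Br, Se, Li, Pb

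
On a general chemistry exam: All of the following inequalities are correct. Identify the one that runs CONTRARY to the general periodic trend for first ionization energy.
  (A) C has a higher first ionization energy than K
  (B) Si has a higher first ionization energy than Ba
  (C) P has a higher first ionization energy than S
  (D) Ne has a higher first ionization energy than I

(C)

The general trend: first ionization energy increases across a period and decreases down a group.
(A) C (period 2, group 14) vs K (period 4, group 1): the stated order agrees with the simple trend.
(B) Si (period 3, group 14) vs Ba (period 6, group 2): the stated order agrees with the simple trend.
(C) P (period 3, group 15) vs S (period 3, group 16): the stated order contradicts the simple trend.
(D) Ne (period 2, group 18) vs I (period 5, group 17): the stated order agrees with the simple trend.
The exception is (C): S (3p⁴) ionizes more easily than half-filled P (3p³) because the paired 3p electron in S is pushed out by e⁻–e⁻ repulsion.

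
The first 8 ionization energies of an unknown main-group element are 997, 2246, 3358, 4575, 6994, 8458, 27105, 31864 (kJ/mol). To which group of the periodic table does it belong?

Group 16

Look for the largest jump between consecutive ionization energies: IE7/IE6 ≈ 3.2, far larger than any earlier ratio.
That jump marks the point where a core electron is being removed. So the atom has 6 valence electrons.
A main-group element with 6 valence electrons is in group 16.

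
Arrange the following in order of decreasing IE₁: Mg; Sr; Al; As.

As, Mg, Al, Sr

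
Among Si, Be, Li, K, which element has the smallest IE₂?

Consider each +1 ion: Si⁺ still has 3 valence electrons; Be⁺ still has 1 valence electron; Li⁺ is the bare [He] core; K⁺ is the bare [Ar] core.
Pulling an electron out of a noble-gas core costs far more than removing a remaining valence electron, so K and Li sit at the high end of IE_2.
Valence configurations: Si⁺ [Ne]3s²3p¹, Be⁺ [He]2s¹.
Tabulated IE_2 (kJ/mol): Si 1577, Be 1757, Li 7298, K 3052.
Putting it together, IE_2: Si < Be < K < Li.

Si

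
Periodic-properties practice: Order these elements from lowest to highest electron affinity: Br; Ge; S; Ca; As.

S is in period 3, group 16; Ca is in period 4, group 2; Ge is in period 4, group 14; As is in period 4, group 15; Br is in period 4, group 17.
EA tends to increase across a period and decrease down a group, though the pattern is less regular than for IE or radius.
Neither a single period nor a single group — weigh both effects.
As > Ca: both are in period 4; the period trend gives As the larger value.
Ge > As: this pair runs against the simple trend — see the exception note.
S > Ge: both effects reinforce here, so S is clearly the higher of the two.
Br > S: period and group pull opposite ways; the across-period shift dominates (325 vs 200 kJ/mol).
Note the exception: Ge has a higher electron affinity than As, contrary to the simple trend — adding an electron to As's half-filled 4p³ is unfavourable, so Ge (4p²) has the more exothermic EA.
Tabulated electron affinity (kJ/mol): S 200, Ca 2, Ge 119, As 78, Br 325.
So from lowest to highest: Ca < As < Ge < S < Br.

Ca, As, Ge, S, Br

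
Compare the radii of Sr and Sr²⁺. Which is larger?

Forming Sr²⁺ removes 2 electrons from Sr. Fewer electrons for the same nuclear charge means less shielding and a higher Z_eff on the remaining electrons, and for main-group metals the entire outer shell is lost.
A cation is smaller than its parent atom: Sr²⁺ < Sr.

Sr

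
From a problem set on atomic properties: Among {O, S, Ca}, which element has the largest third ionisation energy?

O

The third ionization energy removes an electron from the +2 ion. For each element: O²⁺ still has 4 valence electrons; S²⁺ still has 4 valence electrons; Ca²⁺ is the bare [Ar] core.
Usually core removal costs more than valence removal, but here the competition is close: a tightly held n=2 valence electron can cost more to remove than an n=3 core electron, so the actual values have to decide it.
Valence configurations: O²⁺ [He]2s²2p², S²⁺ [Ne]3s²3p².
The numbers (kJ/mol): O 5300, S 3357, Ca 4912.
Overall IE_3 order: S < Ca < O.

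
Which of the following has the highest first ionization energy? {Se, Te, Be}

First ionization energy rises across a period (greater Z_eff holds electrons more tightly) and falls down a group (valence electrons are farther from the nucleus).
Here both period and group differ, so the two effects have to be weighed against each other.
Be > Te: the two effects oppose for this pair; the down-group effect wins (900 vs 869 kJ/mol).
Se > Be: the two effects oppose for this pair; the across-period effect wins (941 vs 900 kJ/mol).
Approximate values (kJ/mol): Be 900, Se 941, Te 869.
The highest first ionization energy among these belongs to Se.

Se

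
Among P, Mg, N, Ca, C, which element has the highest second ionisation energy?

N

Consider each +1 ion: P⁺ still has 4 valence electrons; Mg⁺ still has 1 valence electron; N⁺ still has 4 valence electrons; Ca⁺ still has 1 valence electron; C⁺ still has 3 valence electrons.
All are still removing valence electrons, so compare the +1 ions as you would atoms: IE_2 generally rises across a period (higher Z_eff) and falls down a group (larger shell), subject to the usual subshell exceptions.
Valence configurations: P⁺ [Ne]3s²3p², Mg⁺ [Ne]3s¹, N⁺ [He]2s²2p², Ca⁺ [Ar]4s¹, C⁺ [He]2s²2p¹.
The numbers (kJ/mol): P 1907, Mg 1451, N 2856, Ca 1145, C 2353.
So the second ionization energies run Ca < Mg < P < C < N.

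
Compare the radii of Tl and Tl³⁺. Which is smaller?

Forming Tl³⁺ removes 3 electrons from Tl. Fewer electrons for the same nuclear charge means less shielding and a higher Z_eff on the remaining electrons, and for main-group metals the entire outer shell is lost.
A cation is smaller than its parent atom: Tl³⁺ < Tl.

Tl³⁺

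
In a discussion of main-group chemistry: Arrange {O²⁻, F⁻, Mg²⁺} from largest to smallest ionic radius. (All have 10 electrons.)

O²⁻, F⁻, Mg²⁺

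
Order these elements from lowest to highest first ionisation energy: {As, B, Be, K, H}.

K, B, Be, As, H

IE₁ increases left→right with effective nuclear charge and decreases top→bottom as the valence shell moves farther out.
Neither a single period nor a single group — weigh both effects.
B > K: both effects reinforce here, so B is clearly the higher of the two.
Be > B: this pair runs against the simple trend — see the exception note.
As > Be: period and group pull opposite ways; the across-period shift dominates (947 vs 900 kJ/mol).
H > As: the two effects oppose for this pair; the down-group effect wins (1312 vs 947 kJ/mol).
Note the exception: Be has a higher first ionization energy than B, contrary to the simple trend — removing B's lone 2p electron is easier than breaking Be's filled 2s².
For reference (kJ/mol): H 1312, Be 900, B 801, K 419, As 947.
So from lowest to highest: K < B < Be < As < H.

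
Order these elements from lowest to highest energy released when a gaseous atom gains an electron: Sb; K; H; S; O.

K < H < Sb < O < S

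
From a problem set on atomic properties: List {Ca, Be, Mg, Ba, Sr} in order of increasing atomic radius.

Be < Mg < Ca < Sr < Ba

Be is in period 2, group 2; Mg is in period 3, group 2; Ca is in period 4, group 2; Sr is in period 5, group 2; Ba is in period 6, group 2.
Moving right in a period, electrons are added to the same shell under a stronger nuclear pull, so atoms get smaller; moving down, a new shell is opened and atoms get larger.
All are in group 2, so atomic radius increases down the group.
So from smallest to largest: Be < Mg < Ca < Sr < Ba.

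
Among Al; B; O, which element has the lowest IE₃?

Al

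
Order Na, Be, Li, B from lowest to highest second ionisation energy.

The second ionization energy removes an electron from the +1 ion. For each element: Na⁺ is the bare [Ne] core; Be⁺ still has 1 valence electron; Li⁺ is the bare [He] core; B⁺ still has 2 valence electrons.
Core electrons are held far more tightly than valence electrons, so Na and Li top the IE_2 order.
Valence configurations: Be⁺ [He]2s¹, B⁺ [He]2s².
Tabulated IE_2 (kJ/mol): Na 4562, Be 1757, Li 7298, B 2427.
So the second ionization energies run Be < B < Na < Li.

Be < B < Na < Li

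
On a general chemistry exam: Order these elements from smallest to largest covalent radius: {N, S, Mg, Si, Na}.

N < S < Si < Mg < Na

N is in period 2, group 15; Na is in period 3, group 1; Mg is in period 3, group 2; Si is in period 3, group 14; S is in period 3, group 16.
Radius decreases left→right (rising Z_eff, same n) and increases top→bottom (higher n).
These span different periods and groups, so the two trends combine.
S > N: period and group pull opposite ways; the down-group shift dominates (103 vs 71 pm).
Si > S: both are in period 3; the period trend gives Si the larger value.
Mg > Si: Mg lies to the left of Si in period 3, so the across-period effect alone puts Mg larger.
Na > Mg: Na lies to the left of Mg in period 3, so the across-period effect alone puts Na larger.
For reference (pm): N 71, Na 155, Mg 139, Si 116, S 103.
So from smallest to largest: N < S < Si < Mg < Na.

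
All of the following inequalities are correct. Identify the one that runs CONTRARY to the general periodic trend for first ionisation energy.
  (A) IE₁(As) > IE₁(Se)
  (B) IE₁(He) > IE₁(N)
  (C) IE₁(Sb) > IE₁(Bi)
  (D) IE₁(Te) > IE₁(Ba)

(A)

The general trend: first ionisation energy increases across a period and decreases down a group.
(A) As (period 4, group 15) vs Se (period 4, group 16): the stated order contradicts the simple trend.
(B) He (period 1, group 18) vs N (period 2, group 15): the stated order agrees with the simple trend.
(C) Sb (period 5, group 15) vs Bi (period 6, group 15): the stated order agrees with the simple trend.
(D) Te (period 5, group 16) vs Ba (period 6, group 2): the stated order agrees with the simple trend.
The exception is (A): Se (4p⁴) ionizes more easily than half-filled As (4p³).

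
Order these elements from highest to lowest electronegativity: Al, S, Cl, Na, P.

Cl, S, P, Al, Na

EN rises left→right (higher Z_eff, smaller atoms) and falls top→bottom (larger, more shielded atoms).
All lie in period 3, so electronegativity increases left to right.
So from highest to lowest: Cl > S > P > Al > Na.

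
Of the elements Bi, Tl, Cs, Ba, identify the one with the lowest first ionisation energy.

Cs

Cs is in period 6, group 1; Ba is in period 6, group 2; Tl is in period 6, group 13; Bi is in period 6, group 15.
IE₁ increases left→right with effective nuclear charge and decreases top→bottom as the valence shell moves farther out.
All lie in period 6, so first ionization energy increases left to right.
The lowest first ionisation energy among these belongs to Cs.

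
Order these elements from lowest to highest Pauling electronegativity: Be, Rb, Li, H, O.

Rb < Li < Be < H < O

Atoms toward the upper right of the periodic table pull bonding electrons most strongly.
These span different periods and groups, so the two trends combine.
Li > Rb: they share group 1; the group trend gives Li the larger value.
Be > Li: both are in period 2; the period trend gives Be the larger value.
H > Be: period and group pull opposite ways; the down-group shift dominates (2.20 vs 1.57).
O > H: period and group pull opposite ways; the across-period shift dominates (3.44 vs 2.20).
For reference (Pauling): H 2.20, Li 0.98, Be 1.57, O 3.44, Rb 0.82.
So from lowest to highest: Rb < Li < Be < H < O.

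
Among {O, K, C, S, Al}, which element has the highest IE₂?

O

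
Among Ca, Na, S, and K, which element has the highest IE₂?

Na

Consider each +1 ion: Ca⁺ still has 1 valence electron; Na⁺ is the bare [Ne] core; S⁺ still has 5 valence electrons; K⁺ is the bare [Ar] core.
Pulling an electron out of a noble-gas core costs far more than removing a remaining valence electron, so K and Na sit at the high end of IE_2.
Valence configurations: Ca⁺ [Ar]4s¹, S⁺ [Ne]3s²3p³.
Approximate IE_2 values (kJ/mol): Ca 1145, Na 4562, S 2252, K 3052.
Hence IE_2: Ca < S < K < Na.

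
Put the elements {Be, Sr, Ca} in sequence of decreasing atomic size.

Be is in period 2, group 2; Ca is in period 4, group 2; Sr is in period 5, group 2.
Atomic radius shrinks across a period as nuclear charge pulls the same shell inward, and grows down a group as new shells are added.
All are in group 2, so atomic radius increases down the group.
So from largest to smallest: Sr > Ca > Be.

Sr > Ca > Be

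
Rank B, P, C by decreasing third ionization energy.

The third ionization energy removes an electron from the +2 ion. For each element: B²⁺ still has 1 valence electron; P²⁺ still has 3 valence electrons; C²⁺ still has 2 valence electrons.
All are still removing valence electrons, so compare the +2 ions as you would atoms: IE_3 generally rises across a period (higher Z_eff) and falls down a group (larger shell), subject to the usual subshell exceptions.
Valence configurations: B²⁺ [He]2s¹, P²⁺ [Ne]3s²3p¹, C²⁺ [He]2s².
Approximate IE_3 values (kJ/mol): B 3660, P 2914, C 4620.
Putting it together, IE_3: P < B < C.

C > B > P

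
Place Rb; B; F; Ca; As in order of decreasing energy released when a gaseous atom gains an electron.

F > As > Rb > B > Ca

B is in period 2, group 13; F is in period 2, group 17; Ca is in period 4, group 2; As is in period 4, group 15; Rb is in period 5, group 1.
Atoms with high Z_eff and room in the valence shell (especially the halogens) have the most exothermic electron affinities.
Here both period and group differ, so the two effects have to be weighed against each other.
B > Ca: relative to Ca, both the across-period and down-group shifts push B's electron affinity up.
Rb > B: this pair runs against the simple trend — see the exception note.
As > Rb: relative to Rb, both the across-period and down-group shifts push As's electron affinity up.
F > As: relative to As, both the across-period and down-group shifts push F's electron affinity up.
Note the exception: Rb has a higher electron affinity than B, contrary to the simple trend — B's ns²np¹ configuration gives only a small electron affinity — the sparsely filled np subshell binds an added electron weakly.
Note the exception: Rb has a higher electron affinity than Ca, contrary to the simple trend — adding an electron to Ca (ns²) has to open a new, higher-energy np subshell, which is unfavourable.
Approximate values (kJ/mol): B 27, F 328, Ca 2, As 78, Rb 47.
So from highest to lowest: F > As > Rb > B > Ca.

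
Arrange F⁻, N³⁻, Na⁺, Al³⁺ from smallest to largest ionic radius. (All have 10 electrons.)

Al³⁺ < Na⁺ < F⁻ < N³⁻

All of these have 10 electrons, so size is governed by nuclear charge alone: the more protons, the stronger the pull on the same electron cloud, and the smaller the ion.
Nuclear charges: Al³⁺ (Z=13), Na⁺ (Z=11), F⁻ (Z=9), N³⁻ (Z=7).
Smallest to largest: Al³⁺ < Na⁺ < F⁻ < N³⁻.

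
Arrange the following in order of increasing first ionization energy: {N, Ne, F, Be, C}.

IE₁ increases left→right with effective nuclear charge and decreases top→bottom as the valence shell moves farther out.
All lie in period 2, so first ionization energy increases left to right.
So from lowest to highest: Be < C < N < F < Ne.

Be, C, N, F, Ne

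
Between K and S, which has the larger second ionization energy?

The second ionization energy removes an electron from the +1 ion. For each element: K⁺ is the bare [Ar] core; S⁺ still has 5 valence electrons.
Pulling an electron out of a noble-gas core costs far more than removing a remaining valence electron, so K sits at the high end of IE_2.
The numbers (kJ/mol): K 3052, S 2252.
Overall IE_2 order: S < K.

K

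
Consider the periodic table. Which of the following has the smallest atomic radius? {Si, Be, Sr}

Be

Radius decreases left→right (rising Z_eff, same n) and increases top→bottom (higher n).
These span different periods and groups, so the two trends combine.
Si > Be: the two effects oppose for this pair; the down-group effect wins (116 vs 102 pm).
Sr > Si: relative to Si, both the across-period and down-group shifts push Sr's atomic radius up.
For reference (pm): Be 102, Si 116, Sr 185.
The smallest atomic radius among these belongs to Be.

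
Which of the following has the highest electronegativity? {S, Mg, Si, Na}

S

Na is in period 3, group 1; Mg is in period 3, group 2; Si is in period 3, group 14; S is in period 3, group 16.
Electronegativity increases across a period and decreases down a group, tracking effective nuclear charge and atomic size.
All lie in period 3, so electronegativity increases left to right.
The highest electronegativity among these belongs to S.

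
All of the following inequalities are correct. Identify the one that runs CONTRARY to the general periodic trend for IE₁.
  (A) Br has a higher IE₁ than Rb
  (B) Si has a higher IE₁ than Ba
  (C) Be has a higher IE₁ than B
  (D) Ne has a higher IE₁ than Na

(C)

The general trend: IE₁ increases across a period and decreases down a group.
(A) Br (period 4, group 17) vs Rb (period 5, group 1): the stated order agrees with the simple trend.
(B) Si (period 3, group 14) vs Ba (period 6, group 2): the stated order agrees with the simple trend.
(C) Be (period 2, group 2) vs B (period 2, group 13): the stated order contradicts the simple trend.
(D) Ne (period 2, group 18) vs Na (period 3, group 1): the stated order agrees with the simple trend.
The exception is (C): removing B's lone 2p electron is easier than breaking Be's filled 2s².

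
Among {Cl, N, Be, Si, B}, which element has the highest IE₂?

N

After 1 electron has been removed, what remains? Cl⁺ still has 6 valence electrons; N⁺ still has 4 valence electrons; Be⁺ still has 1 valence electron; Si⁺ still has 3 valence electrons; B⁺ still has 2 valence electrons.
All are still removing valence electrons, so compare the +1 ions as you would atoms: IE_2 generally rises across a period (higher Z_eff) and falls down a group (larger shell), subject to the usual subshell exceptions.
Valence configurations: Cl⁺ [Ne]3s²3p⁴, N⁺ [He]2s²2p², Be⁺ [He]2s¹, Si⁺ [Ne]3s²3p¹, B⁺ [He]2s².
The numbers (kJ/mol): Cl 2298, N 2856, Be 1757, Si 1577, B 2427.
So the second ionization energies run Si < Be < Cl < B < N.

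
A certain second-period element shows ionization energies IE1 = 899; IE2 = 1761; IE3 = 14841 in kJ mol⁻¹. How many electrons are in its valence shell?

2

Look for the largest jump between consecutive ionization energies: IE3/IE2 ≈ 8.4, far larger than any earlier ratio.
That jump marks the point where a core electron is being removed. So the atom has 2 valence electrons.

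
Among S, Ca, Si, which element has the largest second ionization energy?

S

IE_2 is the cost of taking one more electron from the +1 cation: S⁺ still has 5 valence electrons; Ca⁺ still has 1 valence electron; Si⁺ still has 3 valence electrons.
All are still removing valence electrons, so compare the +1 ions as you would atoms: IE_2 generally rises across a period (higher Z_eff) and falls down a group (larger shell), subject to the usual subshell exceptions.
Valence configurations: S⁺ [Ne]3s²3p³, Ca⁺ [Ar]4s¹, Si⁺ [Ne]3s²3p¹.
Tabulated IE_2 (kJ/mol): S 2252, Ca 1145, Si 1577.
Hence IE_2: Ca < Si < S.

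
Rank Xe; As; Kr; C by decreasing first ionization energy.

Kr, Xe, C, As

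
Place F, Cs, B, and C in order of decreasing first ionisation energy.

F, C, B, Cs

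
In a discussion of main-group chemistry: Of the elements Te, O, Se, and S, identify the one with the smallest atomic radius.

O is in period 2, group 16; S is in period 3, group 16; Se is in period 4, group 16; Te is in period 5, group 16.
Atomic radius shrinks across a period as nuclear charge pulls the same shell inward, and grows down a group as new shells are added.
All are in group 16, so atomic radius increases down the group.
The smallest atomic radius among these belongs to O.

O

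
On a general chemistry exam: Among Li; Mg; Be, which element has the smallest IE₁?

Li

First ionization energy rises across a period (greater Z_eff holds electrons more tightly) and falls down a group (valence electrons are farther from the nucleus).
Here both period and group differ, so the two effects have to be weighed against each other.
Mg > Li: period and group pull opposite ways; the across-period shift dominates (738 vs 520 kJ/mol).
Be > Mg: they share group 2; the group trend gives Be the larger value.
For reference (kJ/mol): Li 520, Be 900, Mg 738.
The smallest IE₁ among these belongs to Li.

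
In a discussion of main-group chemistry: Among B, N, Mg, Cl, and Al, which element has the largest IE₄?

B

After 3 electrons have been removed, what remains? B³⁺ is the bare [He] core; N³⁺ still has 2 valence electrons; Mg³⁺ is already 1 electron into the core; Cl³⁺ still has 4 valence electrons; Al³⁺ is the bare [Ne] core.
Core electrons are held far more tightly than valence electrons, so Mg, Al and B top the IE_4 order.
Valence configurations: N³⁺ [He]2s², Cl³⁺ [Ne]3s²3p².
The numbers (kJ/mol): B 25026, N 7475, Mg 10543, Cl 5159, Al 11577.
Overall IE_4 order: Cl < N < Mg < Al < B.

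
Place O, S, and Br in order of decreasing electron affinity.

Br > S > O

O is in period 2, group 16; S is in period 3, group 16; Br is in period 4, group 17.
Electron affinity generally becomes more exothermic across a period toward the halogens and less exothermic down a group.
These span different periods and groups, so the two trends combine.
S > O: this pair runs against the simple trend — see the exception note.
Br > S: the two effects oppose for this pair; the across-period effect wins (325 vs 200 kJ/mol).
Note the exception: S has a higher electron affinity than O, contrary to the simple trend — the compact 2p subshell of O repels the added electron more than S's larger 3p does.
Tabulated electron affinity (kJ/mol): O 141, S 200, Br 325.
So from highest to lowest: Br > S > O.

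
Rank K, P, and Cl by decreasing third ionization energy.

K > Cl > P

IE_3 is the cost of taking one more electron from the +2 cation: K²⁺ is already 1 electron into the core; P²⁺ still has 3 valence electrons; Cl²⁺ still has 5 valence electrons.
Pulling an electron out of a noble-gas core costs far more than removing a remaining valence electron, so K sits at the high end of IE_3.
Valence configurations: P²⁺ [Ne]3s²3p¹, Cl²⁺ [Ne]3s²3p³.
The numbers (kJ/mol): K 4420, P 2914, Cl 3822.
Putting it together, IE_3: P < Cl < K.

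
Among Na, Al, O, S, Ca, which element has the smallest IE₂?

IE_2 is the cost of taking one more electron from the +1 cation: Na⁺ is the bare [Ne] core; Al⁺ still has 2 valence electrons; O⁺ still has 5 valence electrons; S⁺ still has 5 valence electrons; Ca⁺ still has 1 valence electron.
Core electrons are held far more tightly than valence electrons, so Na tops the IE_2 order.
Valence configurations: Al⁺ [Ne]3s², O⁺ [He]2s²2p³, S⁺ [Ne]3s²3p³, Ca⁺ [Ar]4s¹.
Approximate IE_2 values (kJ/mol): Na 4562, Al 1817, O 3388, S 2252, Ca 1145.
Hence IE_2: Ca < Al < S < O < Na.

Ca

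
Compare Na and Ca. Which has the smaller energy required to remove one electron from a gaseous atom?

Removing the outermost electron gets harder across a period and easier down a group.
A diagonal step moves right (one effect) and down (the opposite effect) at once.
Ca > Na: the two effects oppose for this pair; the across-period effect wins (590 vs 496 kJ/mol).
For reference (kJ/mol): Na 496, Ca 590.
So Na has the smaller energy required to remove one electron from a gaseous atom (Na < Ca).

Na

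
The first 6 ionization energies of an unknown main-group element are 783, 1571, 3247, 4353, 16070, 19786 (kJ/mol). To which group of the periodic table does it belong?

Group 14

Look for the largest jump between consecutive ionization energies: IE5/IE4 ≈ 3.7, far larger than any earlier ratio.
That jump marks the point where a core electron is being removed. So the atom has 4 valence electrons.
A main-group element with 4 valence electrons is in group 14.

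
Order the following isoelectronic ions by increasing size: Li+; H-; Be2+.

All of these have 2 electrons, so size is governed by nuclear charge alone: the more protons, the stronger the pull on the same electron cloud, and the smaller the ion.
Nuclear charges: Be2+ (Z=4), Li+ (Z=3), H- (Z=1).
Smallest to largest: Be2+ < Li+ < H-.

Be2+, Li+, H-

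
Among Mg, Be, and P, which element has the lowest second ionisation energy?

IE_2 is the cost of taking one more electron from the +1 cation: Mg⁺ still has 1 valence electron; Be⁺ still has 1 valence electron; P⁺ still has 4 valence electrons.
All are still removing valence electrons, so compare the +1 ions as you would atoms: IE_2 generally rises across a period (higher Z_eff) and falls down a group (larger shell), subject to the usual subshell exceptions.
Valence configurations: Mg⁺ [Ne]3s¹, Be⁺ [He]2s¹, P⁺ [Ne]3s²3p².
Tabulated IE_2 (kJ/mol): Mg 1451, Be 1757, P 1907.
So the second ionization energies run Mg < Be < P.

Mg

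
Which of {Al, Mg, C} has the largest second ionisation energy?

After 1 electron has been removed, what remains? Al⁺ still has 2 valence electrons; Mg⁺ still has 1 valence electron; C⁺ still has 3 valence electrons.
All are still removing valence electrons, so compare the +1 ions as you would atoms: IE_2 generally rises across a period (higher Z_eff) and falls down a group (larger shell), subject to the usual subshell exceptions.
Valence configurations: Al⁺ [Ne]3s², Mg⁺ [Ne]3s¹, C⁺ [He]2s²2p¹.
Tabulated IE_2 (kJ/mol): Al 1817, Mg 1451, C 2353.
Hence IE_2: Mg < Al < C.

C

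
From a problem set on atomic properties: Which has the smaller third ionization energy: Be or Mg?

Consider each +2 ion: Be²⁺ is the bare [He] core; Mg²⁺ is the bare [Ne] core.
All of these are removing an electron from a noble-gas core or deeper; the smaller core (lower principal quantum number) is held far more tightly, and within a period the higher nuclear charge binds the same core more tightly.
The numbers (kJ/mol): Be 14849, Mg 7733.
Putting it together, IE_3: Mg < Be.

Mg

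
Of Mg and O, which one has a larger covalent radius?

Mg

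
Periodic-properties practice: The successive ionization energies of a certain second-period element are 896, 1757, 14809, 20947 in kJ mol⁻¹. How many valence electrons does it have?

2

Look for the largest jump between consecutive ionization energies: IE3/IE2 ≈ 8.4, far larger than any earlier ratio.
That jump marks the point where a core electron is being removed. So the atom has 2 valence electrons.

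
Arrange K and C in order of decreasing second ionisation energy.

K > C

IE_2 is the cost of taking one more electron from the +1 cation: K⁺ is the bare [Ar] core; C⁺ still has 3 valence electrons.
Core electrons are held far more tightly than valence electrons, so K tops the IE_2 order.
Approximate IE_2 values (kJ/mol): K 3052, C 2353.
Putting it together, IE_2: C < K.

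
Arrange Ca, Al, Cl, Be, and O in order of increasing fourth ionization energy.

Cl, Ca, O, Al, Be

IE_4 is the cost of taking one more electron from the +3 cation: Ca³⁺ is already 1 electron into the core; Al³⁺ is the bare [Ne] core; Cl³⁺ still has 4 valence electrons; Be³⁺ is already 1 electron into the core; O³⁺ still has 3 valence electrons.
Usually core removal costs more than valence removal, but here the competition is close: a tightly held n=2 valence electron can cost more to remove than an n=3 core electron, so the actual values have to decide it.
Valence configurations: Cl³⁺ [Ne]3s²3p², O³⁺ [He]2s²2p¹.
The numbers (kJ/mol): Ca 6491, Al 11577, Cl 5159, Be 21007, O 7469.
Hence IE_4: Cl < Ca < O < Al < Be.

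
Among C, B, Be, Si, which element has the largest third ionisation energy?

Be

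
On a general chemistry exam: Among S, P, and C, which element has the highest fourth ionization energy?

Consider each +3 ion: S³⁺ still has 3 valence electrons; P³⁺ still has 2 valence electrons; C³⁺ still has 1 valence electron.
All are still removing valence electrons, so compare the +3 ions as you would atoms: IE_4 generally rises across a period (higher Z_eff) and falls down a group (larger shell), subject to the usual subshell exceptions.
Valence configurations: S³⁺ [Ne]3s²3p¹, P³⁺ [Ne]3s², C³⁺ [He]2s¹.
S³⁺ loses a lone 3p electron whereas P³⁺ must break into a filled 3s² pair, so IE_4(P) > IE_4(S) even though S has the higher nuclear charge.
Approximate IE_4 values (kJ/mol): S 4556, P 4964, C 6223.
Overall IE_4 order: S < P < C.

C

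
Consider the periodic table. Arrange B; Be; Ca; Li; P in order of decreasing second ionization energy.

Consider each +1 ion: B⁺ still has 2 valence electrons; Be⁺ still has 1 valence electron; Ca⁺ still has 1 valence electron; Li⁺ is the bare [He] core; P⁺ still has 4 valence electrons.
Core electrons are held far more tightly than valence electrons, so Li tops the IE_2 order.
Valence configurations: B⁺ [He]2s², Be⁺ [He]2s¹, Ca⁺ [Ar]4s¹, P⁺ [Ne]3s²3p².
The numbers (kJ/mol): B 2427, Be 1757, Ca 1145, Li 7298, P 1907.
Hence IE_2: Ca < Be < P < B < Li.

Li > B > P > Be > Ca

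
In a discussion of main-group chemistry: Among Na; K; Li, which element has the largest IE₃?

Li

Consider each +2 ion: Na²⁺ is already 1 electron into the core; K²⁺ is already 1 electron into the core; Li²⁺ is already 1 electron into the core.
All of these are removing an electron from a noble-gas core or deeper; the smaller core (lower principal quantum number) is held far more tightly, and within a period the higher nuclear charge binds the same core more tightly.
Tabulated IE_3 (kJ/mol): Na 6910, K 4420, Li 11815.
Overall IE_3 order: K < Na < Li.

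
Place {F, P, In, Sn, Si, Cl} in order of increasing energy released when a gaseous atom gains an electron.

In < P < Sn < Si < F < Cl

Electron affinity generally becomes more exothermic across a period toward the halogens and less exothermic down a group.
Here both period and group differ, so the two effects have to be weighed against each other.
P > In: both effects reinforce here, so P is clearly the higher of the two.
Sn > P: this pair runs against the simple trend — see the exception note.
Si > Sn: they share group 14; the group trend gives Si the larger value.
F > Si: relative to Si, both the across-period and down-group shifts push F's electron affinity up.
Cl > F: this pair runs against the simple trend — see the exception note.
Note the exception: Sn has a higher electron affinity than P, contrary to the simple trend — adding an electron to P's half-filled np³ subshell costs electron-pairing energy.
Note the exception: Cl has a higher electron affinity than F, contrary to the simple trend — F's small 2p subshell makes the incoming electron feel strong e⁻–e⁻ repulsion, so Cl actually releases more energy on gaining an electron.
Note the exception: Si has a higher electron affinity than P, contrary to the simple trend — adding an electron to P's half-filled 3p³ is unfavourable, so Si (3p²) has the more exothermic EA.
Tabulated electron affinity (kJ/mol): F 328, Si 134, P 72, Cl 349, In 29, Sn 107.
So from lowest to highest: In < P < Sn < Si < F < Cl.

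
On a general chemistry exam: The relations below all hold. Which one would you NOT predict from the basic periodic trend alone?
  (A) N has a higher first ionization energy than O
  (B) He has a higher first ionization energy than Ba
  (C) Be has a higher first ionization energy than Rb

The general trend: first ionization energy increases across a period and decreases down a group.
(A) N (period 2, group 15) vs O (period 2, group 16): the stated order contradicts the simple trend.
(B) He (period 1, group 18) vs Ba (period 6, group 2): the stated order agrees with the simple trend.
(C) Be (period 2, group 2) vs Rb (period 5, group 1): the stated order agrees with the simple trend.
The exception is (A): pairing an electron in O's 2p⁴ costs repulsion energy, so O ionizes more easily than half-filled N (2p³).

(A)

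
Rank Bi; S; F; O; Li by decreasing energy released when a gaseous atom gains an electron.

F > S > O > Bi > Li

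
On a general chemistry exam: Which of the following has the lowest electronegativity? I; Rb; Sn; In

Rb

Rb is in period 5, group 1; In is in period 5, group 13; Sn is in period 5, group 14; I is in period 5, group 17.
Electronegativity increases across a period and decreases down a group, tracking effective nuclear charge and atomic size.
All lie in period 5, so electronegativity increases left to right.
The lowest electronegativity among these belongs to Rb.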